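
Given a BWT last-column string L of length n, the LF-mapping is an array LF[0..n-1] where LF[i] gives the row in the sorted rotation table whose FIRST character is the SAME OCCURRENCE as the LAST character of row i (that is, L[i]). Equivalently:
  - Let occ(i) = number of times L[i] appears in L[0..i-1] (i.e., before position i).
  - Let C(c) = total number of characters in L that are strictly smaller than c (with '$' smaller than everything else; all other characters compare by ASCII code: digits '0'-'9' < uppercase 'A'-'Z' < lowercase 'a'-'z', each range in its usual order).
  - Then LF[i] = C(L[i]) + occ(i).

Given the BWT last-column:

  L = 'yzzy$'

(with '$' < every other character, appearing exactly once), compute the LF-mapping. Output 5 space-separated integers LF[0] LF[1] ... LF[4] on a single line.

Answer: 1 3 4 2 0

Derivation:
Char counts: '$':1, 'y':2, 'z':2
C (first-col start): C('$')=0, C('y')=1, C('z')=3
L[0]='y': occ=0, LF[0]=C('y')+0=1+0=1
L[1]='z': occ=0, LF[1]=C('z')+0=3+0=3
L[2]='z': occ=1, LF[2]=C('z')+1=3+1=4
L[3]='y': occ=1, LF[3]=C('y')+1=1+1=2
L[4]='$': occ=0, LF[4]=C('$')+0=0+0=0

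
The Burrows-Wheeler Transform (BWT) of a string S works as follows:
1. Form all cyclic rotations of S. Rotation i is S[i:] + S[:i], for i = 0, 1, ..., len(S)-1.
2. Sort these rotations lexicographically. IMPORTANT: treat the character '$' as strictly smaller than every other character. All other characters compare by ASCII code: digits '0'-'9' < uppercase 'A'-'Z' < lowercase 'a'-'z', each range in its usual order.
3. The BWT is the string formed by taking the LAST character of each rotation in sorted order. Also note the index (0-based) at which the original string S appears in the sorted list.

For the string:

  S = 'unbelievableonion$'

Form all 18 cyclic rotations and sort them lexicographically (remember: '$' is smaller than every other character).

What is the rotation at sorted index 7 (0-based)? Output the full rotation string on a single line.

Answer: ievableonion$unbel

Derivation:
All 18 rotations (rotation i = S[i:]+S[:i]):
  rot[0] = unbelievableonion$
  rot[1] = nbelievableonion$u
  rot[2] = believableonion$un
  rot[3] = elievableonion$unb
  rot[4] = lievableonion$unbe
  rot[5] = ievableonion$unbel
  rot[6] = evableonion$unbeli
  rot[7] = vableonion$unbelie
  rot[8] = ableonion$unbeliev
  rot[9] = bleonion$unbelieva
  rot[10] = leonion$unbelievab
  rot[11] = eonion$unbelievabl
  rot[12] = onion$unbelievable
  rot[13] = nion$unbelievableo
  rot[14] = ion$unbelievableon
  rot[15] = on$unbelievableoni
  rot[16] = n$unbelievableonio
  rot[17] = $unbelievableonion
Sorted (with $ < everything):
  sorted[0] = $unbelievableonion
  sorted[1] = ableonion$unbeliev
  sorted[2] = believableonion$un
  sorted[3] = bleonion$unbelieva
  sorted[4] = elievableonion$unb
  sorted[5] = eonion$unbelievabl
  sorted[6] = evableonion$unbeli
  sorted[7] = ievableonion$unbel
  sorted[8] = ion$unbelievableon
  sorted[9] = leonion$unbelievab
  sorted[10] = lievableonion$unbe
  sorted[11] = n$unbelievableonio
  sorted[12] = nbelievableonion$u
  sorted[13] = nion$unbelievableo
  sorted[14] = on$unbelievableoni
  sorted[15] = onion$unbelievable
  sorted[16] = unbelievableonion$
  sorted[17] = vableonion$unbelie
sorted[7] = ievableonion$unbel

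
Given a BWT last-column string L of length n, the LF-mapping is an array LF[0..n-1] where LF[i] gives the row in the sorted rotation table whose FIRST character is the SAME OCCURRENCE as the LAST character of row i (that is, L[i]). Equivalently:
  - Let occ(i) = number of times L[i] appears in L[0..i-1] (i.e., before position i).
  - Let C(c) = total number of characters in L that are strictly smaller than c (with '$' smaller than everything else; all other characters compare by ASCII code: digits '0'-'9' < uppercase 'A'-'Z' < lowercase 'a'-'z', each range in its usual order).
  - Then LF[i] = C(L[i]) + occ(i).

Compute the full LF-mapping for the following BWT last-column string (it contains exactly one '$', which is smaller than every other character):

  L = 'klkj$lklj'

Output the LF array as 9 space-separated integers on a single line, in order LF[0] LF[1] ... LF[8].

Char counts: '$':1, 'j':2, 'k':3, 'l':3
C (first-col start): C('$')=0, C('j')=1, C('k')=3, C('l')=6
L[0]='k': occ=0, LF[0]=C('k')+0=3+0=3
L[1]='l': occ=0, LF[1]=C('l')+0=6+0=6
L[2]='k': occ=1, LF[2]=C('k')+1=3+1=4
L[3]='j': occ=0, LF[3]=C('j')+0=1+0=1
L[4]='$': occ=0, LF[4]=C('$')+0=0+0=0
L[5]='l': occ=1, LF[5]=C('l')+1=6+1=7
L[6]='k': occ=2, LF[6]=C('k')+2=3+2=5
L[7]='l': occ=2, LF[7]=C('l')+2=6+2=8
L[8]='j': occ=1, LF[8]=C('j')+1=1+1=2

Answer: 3 6 4 1 0 7 5 8 2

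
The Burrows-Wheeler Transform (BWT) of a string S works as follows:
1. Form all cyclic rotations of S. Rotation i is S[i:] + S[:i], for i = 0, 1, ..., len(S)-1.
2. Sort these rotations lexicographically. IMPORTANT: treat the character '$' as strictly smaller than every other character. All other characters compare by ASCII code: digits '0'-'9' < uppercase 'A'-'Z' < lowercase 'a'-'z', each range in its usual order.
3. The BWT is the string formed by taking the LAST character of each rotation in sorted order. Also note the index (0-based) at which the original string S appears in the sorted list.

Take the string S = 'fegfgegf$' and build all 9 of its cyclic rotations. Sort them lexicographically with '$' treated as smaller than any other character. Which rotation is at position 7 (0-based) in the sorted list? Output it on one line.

Answer: gf$fegfge

Derivation:
All 9 rotations (rotation i = S[i:]+S[:i]):
  rot[0] = fegfgegf$
  rot[1] = egfgegf$f
  rot[2] = gfgegf$fe
  rot[3] = fgegf$feg
  rot[4] = gegf$fegf
  rot[5] = egf$fegfg
  rot[6] = gf$fegfge
  rot[7] = f$fegfgeg
  rot[8] = $fegfgegf
Sorted (with $ < everything):
  sorted[0] = $fegfgegf
  sorted[1] = egf$fegfg
  sorted[2] = egfgegf$f
  sorted[3] = f$fegfgeg
  sorted[4] = fegfgegf$
  sorted[5] = fgegf$feg
  sorted[6] = gegf$fegf
  sorted[7] = gf$fegfge
  sorted[8] = gfgegf$fe
sorted[7] = gf$fegfge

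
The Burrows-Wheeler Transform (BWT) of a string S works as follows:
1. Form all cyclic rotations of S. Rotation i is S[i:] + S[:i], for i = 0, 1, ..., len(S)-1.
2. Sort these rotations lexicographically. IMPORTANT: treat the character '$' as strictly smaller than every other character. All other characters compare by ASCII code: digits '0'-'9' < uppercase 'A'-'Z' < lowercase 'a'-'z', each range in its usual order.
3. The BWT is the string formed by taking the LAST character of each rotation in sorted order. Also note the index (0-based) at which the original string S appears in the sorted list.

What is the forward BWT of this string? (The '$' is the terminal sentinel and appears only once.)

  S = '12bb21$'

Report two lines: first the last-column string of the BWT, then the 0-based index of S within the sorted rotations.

Answer: 12$b1b2
2

Derivation:
All 7 rotations (rotation i = S[i:]+S[:i]):
  rot[0] = 12bb21$
  rot[1] = 2bb21$1
  rot[2] = bb21$12
  rot[3] = b21$12b
  rot[4] = 21$12bb
  rot[5] = 1$12bb2
  rot[6] = $12bb21
Sorted (with $ < everything):
  sorted[0] = $12bb21  (last char: '1')
  sorted[1] = 1$12bb2  (last char: '2')
  sorted[2] = 12bb21$  (last char: '$')
  sorted[3] = 21$12bb  (last char: 'b')
  sorted[4] = 2bb21$1  (last char: '1')
  sorted[5] = b21$12b  (last char: 'b')
  sorted[6] = bb21$12  (last char: '2')
Last column: 12$b1b2
Original string S is at sorted index 2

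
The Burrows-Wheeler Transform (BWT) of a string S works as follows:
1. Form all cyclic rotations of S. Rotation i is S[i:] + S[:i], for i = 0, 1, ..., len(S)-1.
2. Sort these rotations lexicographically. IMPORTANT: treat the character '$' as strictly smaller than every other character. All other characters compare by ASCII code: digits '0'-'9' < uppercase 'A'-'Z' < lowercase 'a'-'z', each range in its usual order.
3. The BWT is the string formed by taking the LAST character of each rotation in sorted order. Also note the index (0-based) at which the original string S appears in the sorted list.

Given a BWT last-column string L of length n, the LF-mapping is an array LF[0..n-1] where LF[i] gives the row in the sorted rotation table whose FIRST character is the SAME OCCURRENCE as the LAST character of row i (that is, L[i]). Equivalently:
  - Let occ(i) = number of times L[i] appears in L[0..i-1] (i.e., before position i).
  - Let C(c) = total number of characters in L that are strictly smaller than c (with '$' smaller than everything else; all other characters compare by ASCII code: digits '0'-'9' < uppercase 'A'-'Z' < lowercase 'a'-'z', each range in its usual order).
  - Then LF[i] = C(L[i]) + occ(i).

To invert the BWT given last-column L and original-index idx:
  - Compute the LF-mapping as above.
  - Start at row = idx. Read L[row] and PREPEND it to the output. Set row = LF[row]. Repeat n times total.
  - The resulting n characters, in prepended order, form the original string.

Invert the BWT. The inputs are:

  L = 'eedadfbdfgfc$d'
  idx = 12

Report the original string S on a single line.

LF mapping: 8 9 4 1 5 10 2 6 11 13 12 3 0 7
Walk LF starting at row 12, prepending L[row]:
  step 1: row=12, L[12]='$', prepend. Next row=LF[12]=0
  step 2: row=0, L[0]='e', prepend. Next row=LF[0]=8
  step 3: row=8, L[8]='f', prepend. Next row=LF[8]=11
  step 4: row=11, L[11]='c', prepend. Next row=LF[11]=3
  step 5: row=3, L[3]='a', prepend. Next row=LF[3]=1
  step 6: row=1, L[1]='e', prepend. Next row=LF[1]=9
  step 7: row=9, L[9]='g', prepend. Next row=LF[9]=13
  step 8: row=13, L[13]='d', prepend. Next row=LF[13]=7
  step 9: row=7, L[7]='d', prepend. Next row=LF[7]=6
  step 10: row=6, L[6]='b', prepend. Next row=LF[6]=2
  step 11: row=2, L[2]='d', prepend. Next row=LF[2]=4
  step 12: row=4, L[4]='d', prepend. Next row=LF[4]=5
  step 13: row=5, L[5]='f', prepend. Next row=LF[5]=10
  step 14: row=10, L[10]='f', prepend. Next row=LF[10]=12
Reversed output: ffddbddgeacfe$

Answer: ffddbddgeacfe$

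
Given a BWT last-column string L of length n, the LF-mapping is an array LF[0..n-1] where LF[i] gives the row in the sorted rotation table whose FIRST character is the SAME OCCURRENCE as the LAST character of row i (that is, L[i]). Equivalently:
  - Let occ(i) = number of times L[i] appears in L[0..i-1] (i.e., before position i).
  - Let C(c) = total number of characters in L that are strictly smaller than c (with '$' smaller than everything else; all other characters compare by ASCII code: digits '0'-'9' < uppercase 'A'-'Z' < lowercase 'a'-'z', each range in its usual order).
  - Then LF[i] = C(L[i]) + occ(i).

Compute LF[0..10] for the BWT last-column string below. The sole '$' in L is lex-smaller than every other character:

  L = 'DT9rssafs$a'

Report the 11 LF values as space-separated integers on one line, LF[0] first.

Char counts: '$':1, '9':1, 'D':1, 'T':1, 'a':2, 'f':1, 'r':1, 's':3
C (first-col start): C('$')=0, C('9')=1, C('D')=2, C('T')=3, C('a')=4, C('f')=6, C('r')=7, C('s')=8
L[0]='D': occ=0, LF[0]=C('D')+0=2+0=2
L[1]='T': occ=0, LF[1]=C('T')+0=3+0=3
L[2]='9': occ=0, LF[2]=C('9')+0=1+0=1
L[3]='r': occ=0, LF[3]=C('r')+0=7+0=7
L[4]='s': occ=0, LF[4]=C('s')+0=8+0=8
L[5]='s': occ=1, LF[5]=C('s')+1=8+1=9
L[6]='a': occ=0, LF[6]=C('a')+0=4+0=4
L[7]='f': occ=0, LF[7]=C('f')+0=6+0=6
L[8]='s': occ=2, LF[8]=C('s')+2=8+2=10
L[9]='$': occ=0, LF[9]=C('$')+0=0+0=0
L[10]='a': occ=1, LF[10]=C('a')+1=4+1=5

Answer: 2 3 1 7 8 9 4 6 10 0 5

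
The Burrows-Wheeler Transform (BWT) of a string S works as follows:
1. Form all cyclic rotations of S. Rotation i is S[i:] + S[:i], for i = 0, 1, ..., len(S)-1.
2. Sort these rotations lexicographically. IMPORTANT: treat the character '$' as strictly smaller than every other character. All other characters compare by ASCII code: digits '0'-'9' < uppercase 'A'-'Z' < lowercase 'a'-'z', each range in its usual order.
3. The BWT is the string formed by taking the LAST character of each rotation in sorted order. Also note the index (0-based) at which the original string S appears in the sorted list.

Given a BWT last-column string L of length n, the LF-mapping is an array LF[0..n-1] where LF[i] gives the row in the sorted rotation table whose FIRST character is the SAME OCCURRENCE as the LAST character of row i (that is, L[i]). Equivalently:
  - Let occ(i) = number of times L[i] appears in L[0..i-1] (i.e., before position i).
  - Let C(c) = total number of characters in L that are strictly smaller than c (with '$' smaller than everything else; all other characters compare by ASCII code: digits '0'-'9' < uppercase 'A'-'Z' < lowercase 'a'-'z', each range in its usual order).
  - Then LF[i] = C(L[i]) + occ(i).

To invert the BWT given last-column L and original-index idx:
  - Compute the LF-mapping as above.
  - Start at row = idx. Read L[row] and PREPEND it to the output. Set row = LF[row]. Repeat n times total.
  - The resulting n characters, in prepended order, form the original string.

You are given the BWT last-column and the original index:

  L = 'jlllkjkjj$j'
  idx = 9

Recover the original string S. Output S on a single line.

LF mapping: 1 8 9 10 6 2 7 3 4 0 5
Walk LF starting at row 9, prepending L[row]:
  step 1: row=9, L[9]='$', prepend. Next row=LF[9]=0
  step 2: row=0, L[0]='j', prepend. Next row=LF[0]=1
  step 3: row=1, L[1]='l', prepend. Next row=LF[1]=8
  step 4: row=8, L[8]='j', prepend. Next row=LF[8]=4
  step 5: row=4, L[4]='k', prepend. Next row=LF[4]=6
  step 6: row=6, L[6]='k', prepend. Next row=LF[6]=7
  step 7: row=7, L[7]='j', prepend. Next row=LF[7]=3
  step 8: row=3, L[3]='l', prepend. Next row=LF[3]=10
  step 9: row=10, L[10]='j', prepend. Next row=LF[10]=5
  step 10: row=5, L[5]='j', prepend. Next row=LF[5]=2
  step 11: row=2, L[2]='l', prepend. Next row=LF[2]=9
Reversed output: ljjljkkjlj$

Answer: ljjljkkjlj$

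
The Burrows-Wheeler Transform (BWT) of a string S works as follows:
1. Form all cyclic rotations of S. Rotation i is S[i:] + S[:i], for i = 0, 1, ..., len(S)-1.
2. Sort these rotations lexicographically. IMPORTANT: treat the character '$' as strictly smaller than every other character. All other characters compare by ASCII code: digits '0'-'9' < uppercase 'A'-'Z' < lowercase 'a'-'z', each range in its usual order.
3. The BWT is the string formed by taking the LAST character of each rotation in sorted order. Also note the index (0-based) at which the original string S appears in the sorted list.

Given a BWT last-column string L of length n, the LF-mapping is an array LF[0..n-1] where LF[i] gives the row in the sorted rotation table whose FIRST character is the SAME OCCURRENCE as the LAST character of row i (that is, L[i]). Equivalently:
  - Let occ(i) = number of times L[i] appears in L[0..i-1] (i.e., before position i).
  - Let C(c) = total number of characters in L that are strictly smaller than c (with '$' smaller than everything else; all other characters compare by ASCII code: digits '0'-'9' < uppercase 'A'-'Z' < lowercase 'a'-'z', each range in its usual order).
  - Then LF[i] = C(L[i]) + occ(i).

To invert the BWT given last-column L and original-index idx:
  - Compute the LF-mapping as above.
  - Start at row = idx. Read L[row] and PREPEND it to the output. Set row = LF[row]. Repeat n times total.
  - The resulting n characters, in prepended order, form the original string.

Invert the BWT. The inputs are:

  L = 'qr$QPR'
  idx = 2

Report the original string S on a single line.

LF mapping: 4 5 0 2 1 3
Walk LF starting at row 2, prepending L[row]:
  step 1: row=2, L[2]='$', prepend. Next row=LF[2]=0
  step 2: row=0, L[0]='q', prepend. Next row=LF[0]=4
  step 3: row=4, L[4]='P', prepend. Next row=LF[4]=1
  step 4: row=1, L[1]='r', prepend. Next row=LF[1]=5
  step 5: row=5, L[5]='R', prepend. Next row=LF[5]=3
  step 6: row=3, L[3]='Q', prepend. Next row=LF[3]=2
Reversed output: QRrPq$

Answer: QRrPq$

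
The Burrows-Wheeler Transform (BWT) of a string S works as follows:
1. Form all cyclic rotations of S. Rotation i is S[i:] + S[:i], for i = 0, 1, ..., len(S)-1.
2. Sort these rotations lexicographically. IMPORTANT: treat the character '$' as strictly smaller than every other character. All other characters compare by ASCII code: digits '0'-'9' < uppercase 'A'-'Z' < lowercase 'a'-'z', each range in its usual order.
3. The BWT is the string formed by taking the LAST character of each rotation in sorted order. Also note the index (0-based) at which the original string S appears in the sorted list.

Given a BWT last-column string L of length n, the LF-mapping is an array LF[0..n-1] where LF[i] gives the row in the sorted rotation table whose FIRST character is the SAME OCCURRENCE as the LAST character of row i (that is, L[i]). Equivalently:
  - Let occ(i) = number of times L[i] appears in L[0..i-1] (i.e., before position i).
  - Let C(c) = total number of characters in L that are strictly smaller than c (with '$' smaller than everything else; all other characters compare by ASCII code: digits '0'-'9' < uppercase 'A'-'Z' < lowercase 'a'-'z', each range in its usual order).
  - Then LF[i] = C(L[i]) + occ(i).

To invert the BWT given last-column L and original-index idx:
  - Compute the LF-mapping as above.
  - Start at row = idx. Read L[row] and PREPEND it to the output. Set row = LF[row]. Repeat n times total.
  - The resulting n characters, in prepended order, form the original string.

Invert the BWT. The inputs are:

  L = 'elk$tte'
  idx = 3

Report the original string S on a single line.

LF mapping: 1 4 3 0 5 6 2
Walk LF starting at row 3, prepending L[row]:
  step 1: row=3, L[3]='$', prepend. Next row=LF[3]=0
  step 2: row=0, L[0]='e', prepend. Next row=LF[0]=1
  step 3: row=1, L[1]='l', prepend. Next row=LF[1]=4
  step 4: row=4, L[4]='t', prepend. Next row=LF[4]=5
  step 5: row=5, L[5]='t', prepend. Next row=LF[5]=6
  step 6: row=6, L[6]='e', prepend. Next row=LF[6]=2
  step 7: row=2, L[2]='k', prepend. Next row=LF[2]=3
Reversed output: kettle$

Answer: kettle$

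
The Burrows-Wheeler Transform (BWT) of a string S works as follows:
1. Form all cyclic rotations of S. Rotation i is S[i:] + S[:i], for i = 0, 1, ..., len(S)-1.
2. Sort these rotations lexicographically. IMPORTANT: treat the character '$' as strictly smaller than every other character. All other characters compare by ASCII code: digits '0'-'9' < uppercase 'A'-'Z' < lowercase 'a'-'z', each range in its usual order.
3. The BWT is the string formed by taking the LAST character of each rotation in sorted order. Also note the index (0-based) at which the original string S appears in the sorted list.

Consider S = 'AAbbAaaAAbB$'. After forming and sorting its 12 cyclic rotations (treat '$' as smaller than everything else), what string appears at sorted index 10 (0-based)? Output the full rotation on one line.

All 12 rotations (rotation i = S[i:]+S[:i]):
  rot[0] = AAbbAaaAAbB$
  rot[1] = AbbAaaAAbB$A
  rot[2] = bbAaaAAbB$AA
  rot[3] = bAaaAAbB$AAb
  rot[4] = AaaAAbB$AAbb
  rot[5] = aaAAbB$AAbbA
  rot[6] = aAAbB$AAbbAa
  rot[7] = AAbB$AAbbAaa
  rot[8] = AbB$AAbbAaaA
  rot[9] = bB$AAbbAaaAA
  rot[10] = B$AAbbAaaAAb
  rot[11] = $AAbbAaaAAbB
Sorted (with $ < everything):
  sorted[0] = $AAbbAaaAAbB
  sorted[1] = AAbB$AAbbAaa
  sorted[2] = AAbbAaaAAbB$
  sorted[3] = AaaAAbB$AAbb
  sorted[4] = AbB$AAbbAaaA
  sorted[5] = AbbAaaAAbB$A
  sorted[6] = B$AAbbAaaAAb
  sorted[7] = aAAbB$AAbbAa
  sorted[8] = aaAAbB$AAbbA
  sorted[9] = bAaaAAbB$AAb
  sorted[10] = bB$AAbbAaaAA
  sorted[11] = bbAaaAAbB$AA
sorted[10] = bB$AAbbAaaAA

Answer: bB$AAbbAaaAA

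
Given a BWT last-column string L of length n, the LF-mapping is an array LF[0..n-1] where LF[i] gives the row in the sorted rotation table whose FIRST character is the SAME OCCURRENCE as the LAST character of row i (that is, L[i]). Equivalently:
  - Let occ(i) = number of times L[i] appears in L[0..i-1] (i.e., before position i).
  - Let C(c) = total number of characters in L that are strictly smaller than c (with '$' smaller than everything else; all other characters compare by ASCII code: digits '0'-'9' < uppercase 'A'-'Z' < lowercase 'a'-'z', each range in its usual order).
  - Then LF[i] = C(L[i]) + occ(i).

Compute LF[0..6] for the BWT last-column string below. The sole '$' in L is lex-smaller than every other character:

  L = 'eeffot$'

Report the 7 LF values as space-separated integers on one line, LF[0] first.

Answer: 1 2 3 4 5 6 0

Derivation:
Char counts: '$':1, 'e':2, 'f':2, 'o':1, 't':1
C (first-col start): C('$')=0, C('e')=1, C('f')=3, C('o')=5, C('t')=6
L[0]='e': occ=0, LF[0]=C('e')+0=1+0=1
L[1]='e': occ=1, LF[1]=C('e')+1=1+1=2
L[2]='f': occ=0, LF[2]=C('f')+0=3+0=3
L[3]='f': occ=1, LF[3]=C('f')+1=3+1=4
L[4]='o': occ=0, LF[4]=C('o')+0=5+0=5
L[5]='t': occ=0, LF[5]=C('t')+0=6+0=6
L[6]='$': occ=0, LF[6]=C('$')+0=0+0=0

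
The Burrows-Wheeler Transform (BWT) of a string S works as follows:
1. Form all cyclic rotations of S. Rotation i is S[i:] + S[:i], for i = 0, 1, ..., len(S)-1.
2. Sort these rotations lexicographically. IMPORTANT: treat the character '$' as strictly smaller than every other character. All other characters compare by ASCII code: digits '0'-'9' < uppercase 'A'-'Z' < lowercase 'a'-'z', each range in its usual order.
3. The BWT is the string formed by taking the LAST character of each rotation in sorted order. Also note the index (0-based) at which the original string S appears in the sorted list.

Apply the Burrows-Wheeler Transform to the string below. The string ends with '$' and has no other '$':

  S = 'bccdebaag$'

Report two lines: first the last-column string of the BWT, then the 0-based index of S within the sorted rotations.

Answer: gbae$bccda
4

Derivation:
All 10 rotations (rotation i = S[i:]+S[:i]):
  rot[0] = bccdebaag$
  rot[1] = ccdebaag$b
  rot[2] = cdebaag$bc
  rot[3] = debaag$bcc
  rot[4] = ebaag$bccd
  rot[5] = baag$bccde
  rot[6] = aag$bccdeb
  rot[7] = ag$bccdeba
  rot[8] = g$bccdebaa
  rot[9] = $bccdebaag
Sorted (with $ < everything):
  sorted[0] = $bccdebaag  (last char: 'g')
  sorted[1] = aag$bccdeb  (last char: 'b')
  sorted[2] = ag$bccdeba  (last char: 'a')
  sorted[3] = baag$bccde  (last char: 'e')
  sorted[4] = bccdebaag$  (last char: '$')
  sorted[5] = ccdebaag$b  (last char: 'b')
  sorted[6] = cdebaag$bc  (last char: 'c')
  sorted[7] = debaag$bcc  (last char: 'c')
  sorted[8] = ebaag$bccd  (last char: 'd')
  sorted[9] = g$bccdebaa  (last char: 'a')
Last column: gbae$bccda
Original string S is at sorted index 4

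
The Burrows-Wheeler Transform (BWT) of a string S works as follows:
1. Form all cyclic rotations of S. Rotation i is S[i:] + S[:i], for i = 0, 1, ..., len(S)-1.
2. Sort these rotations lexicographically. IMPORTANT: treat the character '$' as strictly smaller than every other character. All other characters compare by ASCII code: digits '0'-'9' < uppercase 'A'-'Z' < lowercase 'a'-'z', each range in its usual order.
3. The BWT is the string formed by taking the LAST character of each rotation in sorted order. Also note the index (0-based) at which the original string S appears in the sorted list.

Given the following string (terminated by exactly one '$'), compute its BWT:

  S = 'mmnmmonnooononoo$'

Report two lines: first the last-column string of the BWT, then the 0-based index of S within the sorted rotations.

All 17 rotations (rotation i = S[i:]+S[:i]):
  rot[0] = mmnmmonnooononoo$
  rot[1] = mnmmonnooononoo$m
  rot[2] = nmmonnooononoo$mm
  rot[3] = mmonnooononoo$mmn
  rot[4] = monnooononoo$mmnm
  rot[5] = onnooononoo$mmnmm
  rot[6] = nnooononoo$mmnmmo
  rot[7] = nooononoo$mmnmmon
  rot[8] = ooononoo$mmnmmonn
  rot[9] = oononoo$mmnmmonno
  rot[10] = ononoo$mmnmmonnoo
  rot[11] = nonoo$mmnmmonnooo
  rot[12] = onoo$mmnmmonnooon
  rot[13] = noo$mmnmmonnooono
  rot[14] = oo$mmnmmonnooonon
  rot[15] = o$mmnmmonnooonono
  rot[16] = $mmnmmonnooononoo
Sorted (with $ < everything):
  sorted[0] = $mmnmmonnooononoo  (last char: 'o')
  sorted[1] = mmnmmonnooononoo$  (last char: '$')
  sorted[2] = mmonnooononoo$mmn  (last char: 'n')
  sorted[3] = mnmmonnooononoo$m  (last char: 'm')
  sorted[4] = monnooononoo$mmnm  (last char: 'm')
  sorted[5] = nmmonnooononoo$mm  (last char: 'm')
  sorted[6] = nnooononoo$mmnmmo  (last char: 'o')
  sorted[7] = nonoo$mmnmmonnooo  (last char: 'o')
  sorted[8] = noo$mmnmmonnooono  (last char: 'o')
  sorted[9] = nooononoo$mmnmmon  (last char: 'n')
  sorted[10] = o$mmnmmonnooonono  (last char: 'o')
  sorted[11] = onnooononoo$mmnmm  (last char: 'm')
  sorted[12] = ononoo$mmnmmonnoo  (last char: 'o')
  sorted[13] = onoo$mmnmmonnooon  (last char: 'n')
  sorted[14] = oo$mmnmmonnooonon  (last char: 'n')
  sorted[15] = oononoo$mmnmmonno  (last char: 'o')
  sorted[16] = ooononoo$mmnmmonn  (last char: 'n')
Last column: o$nmmmooonomonnon
Original string S is at sorted index 1

Answer: o$nmmmooonomonnon
1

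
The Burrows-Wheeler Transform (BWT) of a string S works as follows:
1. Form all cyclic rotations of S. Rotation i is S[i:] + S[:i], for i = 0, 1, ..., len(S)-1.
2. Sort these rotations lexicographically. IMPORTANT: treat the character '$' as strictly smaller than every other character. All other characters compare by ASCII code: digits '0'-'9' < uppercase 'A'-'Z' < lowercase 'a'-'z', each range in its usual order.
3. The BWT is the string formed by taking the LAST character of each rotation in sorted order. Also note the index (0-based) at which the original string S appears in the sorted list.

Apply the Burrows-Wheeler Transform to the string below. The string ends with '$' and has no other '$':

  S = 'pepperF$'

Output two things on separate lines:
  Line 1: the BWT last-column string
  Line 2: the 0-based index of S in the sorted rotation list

Answer: Frpp$pee
4

Derivation:
All 8 rotations (rotation i = S[i:]+S[:i]):
  rot[0] = pepperF$
  rot[1] = epperF$p
  rot[2] = pperF$pe
  rot[3] = perF$pep
  rot[4] = erF$pepp
  rot[5] = rF$peppe
  rot[6] = F$pepper
  rot[7] = $pepperF
Sorted (with $ < everything):
  sorted[0] = $pepperF  (last char: 'F')
  sorted[1] = F$pepper  (last char: 'r')
  sorted[2] = epperF$p  (last char: 'p')
  sorted[3] = erF$pepp  (last char: 'p')
  sorted[4] = pepperF$  (last char: '$')
  sorted[5] = perF$pep  (last char: 'p')
  sorted[6] = pperF$pe  (last char: 'e')
  sorted[7] = rF$peppe  (last char: 'e')
Last column: Frpp$pee
Original string S is at sorted index 4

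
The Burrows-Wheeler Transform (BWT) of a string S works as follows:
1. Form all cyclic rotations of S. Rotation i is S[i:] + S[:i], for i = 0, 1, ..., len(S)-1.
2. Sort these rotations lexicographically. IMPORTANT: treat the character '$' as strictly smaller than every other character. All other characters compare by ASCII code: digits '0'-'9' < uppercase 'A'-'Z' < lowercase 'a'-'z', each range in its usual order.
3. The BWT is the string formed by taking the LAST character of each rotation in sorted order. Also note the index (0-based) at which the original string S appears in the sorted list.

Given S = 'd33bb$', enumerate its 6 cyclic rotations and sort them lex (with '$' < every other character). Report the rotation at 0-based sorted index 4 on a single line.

Answer: bb$d33

Derivation:
All 6 rotations (rotation i = S[i:]+S[:i]):
  rot[0] = d33bb$
  rot[1] = 33bb$d
  rot[2] = 3bb$d3
  rot[3] = bb$d33
  rot[4] = b$d33b
  rot[5] = $d33bb
Sorted (with $ < everything):
  sorted[0] = $d33bb
  sorted[1] = 33bb$d
  sorted[2] = 3bb$d3
  sorted[3] = b$d33b
  sorted[4] = bb$d33
  sorted[5] = d33bb$
sorted[4] = bb$d33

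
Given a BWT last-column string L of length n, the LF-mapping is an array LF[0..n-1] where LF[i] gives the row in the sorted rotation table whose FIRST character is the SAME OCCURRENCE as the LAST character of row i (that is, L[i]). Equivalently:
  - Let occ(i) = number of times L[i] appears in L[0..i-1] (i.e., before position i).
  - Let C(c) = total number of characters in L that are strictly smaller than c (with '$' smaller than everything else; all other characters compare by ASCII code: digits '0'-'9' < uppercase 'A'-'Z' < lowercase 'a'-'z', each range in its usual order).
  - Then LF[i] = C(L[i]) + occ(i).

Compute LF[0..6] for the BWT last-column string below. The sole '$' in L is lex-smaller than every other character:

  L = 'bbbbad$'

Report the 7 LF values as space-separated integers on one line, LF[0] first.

Char counts: '$':1, 'a':1, 'b':4, 'd':1
C (first-col start): C('$')=0, C('a')=1, C('b')=2, C('d')=6
L[0]='b': occ=0, LF[0]=C('b')+0=2+0=2
L[1]='b': occ=1, LF[1]=C('b')+1=2+1=3
L[2]='b': occ=2, LF[2]=C('b')+2=2+2=4
L[3]='b': occ=3, LF[3]=C('b')+3=2+3=5
L[4]='a': occ=0, LF[4]=C('a')+0=1+0=1
L[5]='d': occ=0, LF[5]=C('d')+0=6+0=6
L[6]='$': occ=0, LF[6]=C('$')+0=0+0=0

Answer: 2 3 4 5 1 6 0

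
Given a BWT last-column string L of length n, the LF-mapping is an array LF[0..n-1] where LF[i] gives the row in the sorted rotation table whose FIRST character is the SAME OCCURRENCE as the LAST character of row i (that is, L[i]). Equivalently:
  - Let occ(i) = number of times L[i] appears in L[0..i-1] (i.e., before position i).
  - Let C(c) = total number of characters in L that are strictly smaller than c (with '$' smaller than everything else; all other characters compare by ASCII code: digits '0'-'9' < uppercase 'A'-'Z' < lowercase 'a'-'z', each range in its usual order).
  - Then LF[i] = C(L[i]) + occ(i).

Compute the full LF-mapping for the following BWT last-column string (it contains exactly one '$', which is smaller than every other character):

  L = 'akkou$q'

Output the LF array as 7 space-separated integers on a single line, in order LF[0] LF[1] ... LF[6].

Answer: 1 2 3 4 6 0 5

Derivation:
Char counts: '$':1, 'a':1, 'k':2, 'o':1, 'q':1, 'u':1
C (first-col start): C('$')=0, C('a')=1, C('k')=2, C('o')=4, C('q')=5, C('u')=6
L[0]='a': occ=0, LF[0]=C('a')+0=1+0=1
L[1]='k': occ=0, LF[1]=C('k')+0=2+0=2
L[2]='k': occ=1, LF[2]=C('k')+1=2+1=3
L[3]='o': occ=0, LF[3]=C('o')+0=4+0=4
L[4]='u': occ=0, LF[4]=C('u')+0=6+0=6
L[5]='$': occ=0, LF[5]=C('$')+0=0+0=0
L[6]='q': occ=0, LF[6]=C('q')+0=5+0=5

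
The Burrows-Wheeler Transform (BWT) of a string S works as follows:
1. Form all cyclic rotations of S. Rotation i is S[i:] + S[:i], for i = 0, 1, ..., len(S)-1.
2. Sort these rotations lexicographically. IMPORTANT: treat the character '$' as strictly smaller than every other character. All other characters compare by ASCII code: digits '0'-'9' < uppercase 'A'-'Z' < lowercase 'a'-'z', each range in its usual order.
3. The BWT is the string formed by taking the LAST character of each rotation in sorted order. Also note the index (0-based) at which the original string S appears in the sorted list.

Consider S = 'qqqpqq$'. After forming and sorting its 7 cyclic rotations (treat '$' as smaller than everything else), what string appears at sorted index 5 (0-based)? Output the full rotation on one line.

Answer: qqpqq$q

Derivation:
All 7 rotations (rotation i = S[i:]+S[:i]):
  rot[0] = qqqpqq$
  rot[1] = qqpqq$q
  rot[2] = qpqq$qq
  rot[3] = pqq$qqq
  rot[4] = qq$qqqp
  rot[5] = q$qqqpq
  rot[6] = $qqqpqq
Sorted (with $ < everything):
  sorted[0] = $qqqpqq
  sorted[1] = pqq$qqq
  sorted[2] = q$qqqpq
  sorted[3] = qpqq$qq
  sorted[4] = qq$qqqp
  sorted[5] = qqpqq$q
  sorted[6] = qqqpqq$
sorted[5] = qqpqq$q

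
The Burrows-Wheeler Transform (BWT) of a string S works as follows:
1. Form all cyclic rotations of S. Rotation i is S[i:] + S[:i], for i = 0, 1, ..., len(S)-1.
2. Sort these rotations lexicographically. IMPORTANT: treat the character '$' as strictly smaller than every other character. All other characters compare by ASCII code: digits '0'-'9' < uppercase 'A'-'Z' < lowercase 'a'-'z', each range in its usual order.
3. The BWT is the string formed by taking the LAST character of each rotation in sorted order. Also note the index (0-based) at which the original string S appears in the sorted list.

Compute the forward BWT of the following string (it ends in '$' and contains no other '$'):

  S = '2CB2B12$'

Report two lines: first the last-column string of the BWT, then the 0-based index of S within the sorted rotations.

Answer: 2B1B$2C2
4

Derivation:
All 8 rotations (rotation i = S[i:]+S[:i]):
  rot[0] = 2CB2B12$
  rot[1] = CB2B12$2
  rot[2] = B2B12$2C
  rot[3] = 2B12$2CB
  rot[4] = B12$2CB2
  rot[5] = 12$2CB2B
  rot[6] = 2$2CB2B1
  rot[7] = $2CB2B12
Sorted (with $ < everything):
  sorted[0] = $2CB2B12  (last char: '2')
  sorted[1] = 12$2CB2B  (last char: 'B')
  sorted[2] = 2$2CB2B1  (last char: '1')
  sorted[3] = 2B12$2CB  (last char: 'B')
  sorted[4] = 2CB2B12$  (last char: '$')
  sorted[5] = B12$2CB2  (last char: '2')
  sorted[6] = B2B12$2C  (last char: 'C')
  sorted[7] = CB2B12$2  (last char: '2')
Last column: 2B1B$2C2
Original string S is at sorted index 4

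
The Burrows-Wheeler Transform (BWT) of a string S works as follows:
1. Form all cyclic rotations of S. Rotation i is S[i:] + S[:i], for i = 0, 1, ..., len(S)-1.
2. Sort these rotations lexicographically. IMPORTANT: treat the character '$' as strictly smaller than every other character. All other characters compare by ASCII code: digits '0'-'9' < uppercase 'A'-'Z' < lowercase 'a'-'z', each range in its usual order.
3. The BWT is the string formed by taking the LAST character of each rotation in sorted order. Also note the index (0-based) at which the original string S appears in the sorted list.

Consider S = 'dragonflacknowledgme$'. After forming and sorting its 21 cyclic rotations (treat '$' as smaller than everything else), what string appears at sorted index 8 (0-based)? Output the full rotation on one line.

Answer: flacknowledgme$dragon

Derivation:
All 21 rotations (rotation i = S[i:]+S[:i]):
  rot[0] = dragonflacknowledgme$
  rot[1] = ragonflacknowledgme$d
  rot[2] = agonflacknowledgme$dr
  rot[3] = gonflacknowledgme$dra
  rot[4] = onflacknowledgme$drag
  rot[5] = nflacknowledgme$drago
  rot[6] = flacknowledgme$dragon
  rot[7] = lacknowledgme$dragonf
  rot[8] = acknowledgme$dragonfl
  rot[9] = cknowledgme$dragonfla
  rot[10] = knowledgme$dragonflac
  rot[11] = nowledgme$dragonflack
  rot[12] = owledgme$dragonflackn
  rot[13] = wledgme$dragonflackno
  rot[14] = ledgme$dragonflacknow
  rot[15] = edgme$dragonflacknowl
  rot[16] = dgme$dragonflacknowle
  rot[17] = gme$dragonflacknowled
  rot[18] = me$dragonflacknowledg
  rot[19] = e$dragonflacknowledgm
  rot[20] = $dragonflacknowledgme
Sorted (with $ < everything):
  sorted[0] = $dragonflacknowledgme
  sorted[1] = acknowledgme$dragonfl
  sorted[2] = agonflacknowledgme$dr
  sorted[3] = cknowledgme$dragonfla
  sorted[4] = dgme$dragonflacknowle
  sorted[5] = dragonflacknowledgme$
  sorted[6] = e$dragonflacknowledgm
  sorted[7] = edgme$dragonflacknowl
  sorted[8] = flacknowledgme$dragon
  sorted[9] = gme$dragonflacknowled
  sorted[10] = gonflacknowledgme$dra
  sorted[11] = knowledgme$dragonflac
  sorted[12] = lacknowledgme$dragonf
  sorted[13] = ledgme$dragonflacknow
  sorted[14] = me$dragonflacknowledg
  sorted[15] = nflacknowledgme$drago
  sorted[16] = nowledgme$dragonflack
  sorted[17] = onflacknowledgme$drag
  sorted[18] = owledgme$dragonflackn
  sorted[19] = ragonflacknowledgme$d
  sorted[20] = wledgme$dragonflackno
sorted[8] = flacknowledgme$dragon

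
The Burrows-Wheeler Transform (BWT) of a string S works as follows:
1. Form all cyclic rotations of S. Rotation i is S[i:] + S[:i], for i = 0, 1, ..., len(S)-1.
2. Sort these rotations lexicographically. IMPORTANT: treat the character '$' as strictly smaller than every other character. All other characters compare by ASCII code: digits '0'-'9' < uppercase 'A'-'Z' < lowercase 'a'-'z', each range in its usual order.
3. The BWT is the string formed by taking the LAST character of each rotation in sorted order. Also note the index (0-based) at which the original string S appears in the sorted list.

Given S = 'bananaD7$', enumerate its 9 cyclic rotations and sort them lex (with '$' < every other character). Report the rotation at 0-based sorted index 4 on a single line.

Answer: anaD7$ban

Derivation:
All 9 rotations (rotation i = S[i:]+S[:i]):
  rot[0] = bananaD7$
  rot[1] = ananaD7$b
  rot[2] = nanaD7$ba
  rot[3] = anaD7$ban
  rot[4] = naD7$bana
  rot[5] = aD7$banan
  rot[6] = D7$banana
  rot[7] = 7$bananaD
  rot[8] = $bananaD7
Sorted (with $ < everything):
  sorted[0] = $bananaD7
  sorted[1] = 7$bananaD
  sorted[2] = D7$banana
  sorted[3] = aD7$banan
  sorted[4] = anaD7$ban
  sorted[5] = ananaD7$b
  sorted[6] = bananaD7$
  sorted[7] = naD7$bana
  sorted[8] = nanaD7$ba
sorted[4] = anaD7$ban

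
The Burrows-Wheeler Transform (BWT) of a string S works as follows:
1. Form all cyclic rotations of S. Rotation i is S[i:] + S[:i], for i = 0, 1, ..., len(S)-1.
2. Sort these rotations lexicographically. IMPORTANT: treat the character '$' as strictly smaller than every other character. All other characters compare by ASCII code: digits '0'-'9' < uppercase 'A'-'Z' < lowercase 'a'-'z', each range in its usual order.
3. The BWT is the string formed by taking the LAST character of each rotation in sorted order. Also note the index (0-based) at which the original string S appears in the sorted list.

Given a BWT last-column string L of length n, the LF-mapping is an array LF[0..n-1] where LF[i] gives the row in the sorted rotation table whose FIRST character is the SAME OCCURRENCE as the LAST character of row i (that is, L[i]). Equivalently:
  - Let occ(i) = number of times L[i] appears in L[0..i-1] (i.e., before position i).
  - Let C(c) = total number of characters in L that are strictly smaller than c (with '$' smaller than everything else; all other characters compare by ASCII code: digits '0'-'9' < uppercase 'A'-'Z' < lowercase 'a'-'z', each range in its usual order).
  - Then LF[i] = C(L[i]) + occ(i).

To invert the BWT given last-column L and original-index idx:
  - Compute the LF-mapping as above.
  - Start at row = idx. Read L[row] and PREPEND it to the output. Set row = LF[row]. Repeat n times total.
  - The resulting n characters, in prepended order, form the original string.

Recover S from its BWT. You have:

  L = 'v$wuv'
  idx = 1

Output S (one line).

Answer: uvwv$

Derivation:
LF mapping: 2 0 4 1 3
Walk LF starting at row 1, prepending L[row]:
  step 1: row=1, L[1]='$', prepend. Next row=LF[1]=0
  step 2: row=0, L[0]='v', prepend. Next row=LF[0]=2
  step 3: row=2, L[2]='w', prepend. Next row=LF[2]=4
  step 4: row=4, L[4]='v', prepend. Next row=LF[4]=3
  step 5: row=3, L[3]='u', prepend. Next row=LF[3]=1
Reversed output: uvwv$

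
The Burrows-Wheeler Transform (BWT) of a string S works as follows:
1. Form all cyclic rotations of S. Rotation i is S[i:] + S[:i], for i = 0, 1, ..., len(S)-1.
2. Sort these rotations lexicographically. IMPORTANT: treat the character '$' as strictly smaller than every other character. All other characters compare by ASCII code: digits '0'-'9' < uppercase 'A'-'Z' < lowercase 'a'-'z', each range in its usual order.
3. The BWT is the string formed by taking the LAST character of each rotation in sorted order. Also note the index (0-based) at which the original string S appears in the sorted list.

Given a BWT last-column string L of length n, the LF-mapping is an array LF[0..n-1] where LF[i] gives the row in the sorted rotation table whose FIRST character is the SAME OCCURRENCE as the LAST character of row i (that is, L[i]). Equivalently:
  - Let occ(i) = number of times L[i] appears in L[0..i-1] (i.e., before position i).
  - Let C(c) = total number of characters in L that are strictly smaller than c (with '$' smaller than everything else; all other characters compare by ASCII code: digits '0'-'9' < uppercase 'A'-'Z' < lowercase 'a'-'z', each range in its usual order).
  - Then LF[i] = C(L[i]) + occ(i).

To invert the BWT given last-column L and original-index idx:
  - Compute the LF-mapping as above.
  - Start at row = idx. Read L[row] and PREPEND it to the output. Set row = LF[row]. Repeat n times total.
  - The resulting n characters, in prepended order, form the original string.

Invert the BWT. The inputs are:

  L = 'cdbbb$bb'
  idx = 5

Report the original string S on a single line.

Answer: bdbbbbc$

Derivation:
LF mapping: 6 7 1 2 3 0 4 5
Walk LF starting at row 5, prepending L[row]:
  step 1: row=5, L[5]='$', prepend. Next row=LF[5]=0
  step 2: row=0, L[0]='c', prepend. Next row=LF[0]=6
  step 3: row=6, L[6]='b', prepend. Next row=LF[6]=4
  step 4: row=4, L[4]='b', prepend. Next row=LF[4]=3
  step 5: row=3, L[3]='b', prepend. Next row=LF[3]=2
  step 6: row=2, L[2]='b', prepend. Next row=LF[2]=1
  step 7: row=1, L[1]='d', prepend. Next row=LF[1]=7
  step 8: row=7, L[7]='b', prepend. Next row=LF[7]=5
Reversed output: bdbbbbc$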